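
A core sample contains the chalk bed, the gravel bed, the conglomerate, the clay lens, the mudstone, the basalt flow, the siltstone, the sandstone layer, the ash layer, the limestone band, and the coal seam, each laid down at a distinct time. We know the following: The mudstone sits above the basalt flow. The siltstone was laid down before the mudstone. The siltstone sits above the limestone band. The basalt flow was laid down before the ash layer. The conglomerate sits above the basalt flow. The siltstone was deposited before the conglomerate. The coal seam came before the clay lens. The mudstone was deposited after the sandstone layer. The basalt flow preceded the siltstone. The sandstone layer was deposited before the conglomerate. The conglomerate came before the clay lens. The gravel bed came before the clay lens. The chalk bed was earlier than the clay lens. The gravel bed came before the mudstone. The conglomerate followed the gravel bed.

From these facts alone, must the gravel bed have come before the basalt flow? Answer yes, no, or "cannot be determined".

No chain of stated constraints runs from the gravel bed to the basalt flow, and none runs from the basalt flow to the gravel bed either.
So the relative order of the gravel bed and the basalt flow is not fixed by the given facts.

cannot be determined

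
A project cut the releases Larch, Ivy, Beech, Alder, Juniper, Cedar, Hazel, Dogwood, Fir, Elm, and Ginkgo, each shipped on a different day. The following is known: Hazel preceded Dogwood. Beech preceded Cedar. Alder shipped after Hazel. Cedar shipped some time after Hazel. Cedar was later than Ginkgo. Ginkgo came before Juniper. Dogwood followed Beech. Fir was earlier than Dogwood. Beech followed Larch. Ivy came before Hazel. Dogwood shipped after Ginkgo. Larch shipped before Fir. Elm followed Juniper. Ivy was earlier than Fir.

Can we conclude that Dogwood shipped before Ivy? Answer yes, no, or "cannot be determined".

no

Tracing the constraints gives Ivy → Fir → Dogwood, so Ivy must come before Dogwood.
That means Dogwood cannot be before Ivy.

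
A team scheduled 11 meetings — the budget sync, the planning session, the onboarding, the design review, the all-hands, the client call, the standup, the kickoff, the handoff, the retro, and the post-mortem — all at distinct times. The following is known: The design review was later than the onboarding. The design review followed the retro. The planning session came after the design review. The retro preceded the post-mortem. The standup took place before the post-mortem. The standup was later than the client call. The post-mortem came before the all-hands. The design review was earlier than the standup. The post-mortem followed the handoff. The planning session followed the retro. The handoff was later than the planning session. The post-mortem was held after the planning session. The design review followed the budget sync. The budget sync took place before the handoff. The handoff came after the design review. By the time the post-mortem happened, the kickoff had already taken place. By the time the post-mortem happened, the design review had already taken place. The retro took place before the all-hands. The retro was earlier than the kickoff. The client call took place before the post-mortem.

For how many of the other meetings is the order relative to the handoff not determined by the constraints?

Forced before the handoff: the budget sync, the design review, the onboarding, the planning session, and the retro; forced after the handoff: the all-hands and the post-mortem.
That leaves the client call, the kickoff, and the standup with no forced order relative to the handoff — 3.

3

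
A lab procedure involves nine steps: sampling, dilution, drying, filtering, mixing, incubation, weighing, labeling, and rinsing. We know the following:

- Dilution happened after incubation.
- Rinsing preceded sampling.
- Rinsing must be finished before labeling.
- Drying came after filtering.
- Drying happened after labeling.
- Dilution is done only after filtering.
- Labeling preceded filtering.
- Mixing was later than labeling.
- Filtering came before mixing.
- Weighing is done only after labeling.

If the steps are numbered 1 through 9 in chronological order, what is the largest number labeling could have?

4

Labeling must come before dilution, drying, filtering, mixing, and weighing — 5 steps forced after it.
Everything else can be placed before labeling in some valid order, so labeling can sit as late as position 9 − 5 = 4.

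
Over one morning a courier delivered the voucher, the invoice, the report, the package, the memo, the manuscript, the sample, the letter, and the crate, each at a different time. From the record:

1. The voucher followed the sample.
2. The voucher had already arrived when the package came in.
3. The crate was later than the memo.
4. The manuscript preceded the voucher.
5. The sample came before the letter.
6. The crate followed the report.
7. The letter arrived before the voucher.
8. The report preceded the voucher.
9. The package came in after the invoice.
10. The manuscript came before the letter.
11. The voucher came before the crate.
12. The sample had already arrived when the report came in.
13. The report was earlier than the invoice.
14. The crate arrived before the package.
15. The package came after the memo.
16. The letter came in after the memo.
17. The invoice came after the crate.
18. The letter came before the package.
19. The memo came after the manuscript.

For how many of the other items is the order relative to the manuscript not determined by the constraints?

Forced after the manuscript: the crate, the invoice, the letter, the memo, the package, and the voucher.
That leaves the report and the sample with no forced order relative to the manuscript — 2.

2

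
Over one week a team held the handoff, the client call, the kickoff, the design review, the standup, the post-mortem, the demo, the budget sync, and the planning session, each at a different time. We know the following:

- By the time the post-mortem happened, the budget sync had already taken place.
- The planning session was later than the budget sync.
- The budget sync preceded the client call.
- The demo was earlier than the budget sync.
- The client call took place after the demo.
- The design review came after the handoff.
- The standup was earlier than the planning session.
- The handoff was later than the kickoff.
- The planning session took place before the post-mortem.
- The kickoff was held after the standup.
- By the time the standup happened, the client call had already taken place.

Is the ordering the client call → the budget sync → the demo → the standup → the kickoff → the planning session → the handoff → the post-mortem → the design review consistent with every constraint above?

The constraints require the demo before the client call, but in the proposed sequence the client call appears ahead of the demo. That one violation is enough.

no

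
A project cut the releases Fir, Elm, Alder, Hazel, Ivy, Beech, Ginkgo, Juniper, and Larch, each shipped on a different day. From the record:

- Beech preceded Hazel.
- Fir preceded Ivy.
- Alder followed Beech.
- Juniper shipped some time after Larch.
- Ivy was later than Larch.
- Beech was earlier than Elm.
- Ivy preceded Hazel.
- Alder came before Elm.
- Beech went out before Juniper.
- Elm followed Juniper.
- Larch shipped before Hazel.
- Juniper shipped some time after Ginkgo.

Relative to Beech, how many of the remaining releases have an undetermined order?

4

Forced after Beech: Alder, Elm, Hazel, and Juniper.
That leaves Fir, Ginkgo, Ivy, and Larch with no forced order relative to Beech — 4.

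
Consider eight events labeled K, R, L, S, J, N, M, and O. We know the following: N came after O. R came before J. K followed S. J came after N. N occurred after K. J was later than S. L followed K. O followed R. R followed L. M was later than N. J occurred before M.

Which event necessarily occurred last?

Every other event has a chain of constraints placing it before M, so M is last.

M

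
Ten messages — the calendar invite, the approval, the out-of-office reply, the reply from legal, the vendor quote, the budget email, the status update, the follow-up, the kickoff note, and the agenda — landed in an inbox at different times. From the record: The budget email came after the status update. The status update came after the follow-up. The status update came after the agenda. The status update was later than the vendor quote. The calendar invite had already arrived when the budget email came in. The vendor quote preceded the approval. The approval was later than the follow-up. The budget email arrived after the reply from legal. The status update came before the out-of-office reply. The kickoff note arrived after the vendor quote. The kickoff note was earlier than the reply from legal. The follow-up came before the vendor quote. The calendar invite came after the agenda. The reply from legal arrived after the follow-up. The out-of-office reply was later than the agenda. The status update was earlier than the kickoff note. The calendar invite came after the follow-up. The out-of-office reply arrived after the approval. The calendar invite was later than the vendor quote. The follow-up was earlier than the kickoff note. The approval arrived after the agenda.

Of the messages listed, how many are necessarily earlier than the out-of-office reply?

5

Directly stated before the out-of-office reply: the agenda, the approval, and the status update.
The follow-up reaches the out-of-office reply via the follow-up → the status update → the out-of-office reply.
The vendor quote reaches the out-of-office reply via the vendor quote → the status update → the out-of-office reply.
No chain forces the reply from legal (or any of the others) ahead of the out-of-office reply.
That's the agenda, the approval, the follow-up, the status update, and the vendor quote — 5 in all.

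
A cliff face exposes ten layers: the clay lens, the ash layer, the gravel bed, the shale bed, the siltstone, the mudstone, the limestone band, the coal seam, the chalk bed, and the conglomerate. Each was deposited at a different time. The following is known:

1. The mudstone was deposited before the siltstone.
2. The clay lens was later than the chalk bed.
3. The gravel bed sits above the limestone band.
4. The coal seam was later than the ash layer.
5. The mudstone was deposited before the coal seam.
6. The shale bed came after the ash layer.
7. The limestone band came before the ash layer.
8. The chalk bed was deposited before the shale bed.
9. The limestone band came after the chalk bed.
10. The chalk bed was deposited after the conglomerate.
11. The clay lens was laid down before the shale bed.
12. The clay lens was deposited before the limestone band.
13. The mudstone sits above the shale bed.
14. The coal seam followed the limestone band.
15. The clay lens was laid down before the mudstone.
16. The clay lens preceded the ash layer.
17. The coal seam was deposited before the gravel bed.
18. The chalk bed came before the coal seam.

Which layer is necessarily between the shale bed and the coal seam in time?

Tracing the constraints gives the shale bed → the mudstone → the coal seam, so the mudstone sits after the shale bed and before the coal seam.
No other layer is forced both after the shale bed and before the coal seam.

the mudstone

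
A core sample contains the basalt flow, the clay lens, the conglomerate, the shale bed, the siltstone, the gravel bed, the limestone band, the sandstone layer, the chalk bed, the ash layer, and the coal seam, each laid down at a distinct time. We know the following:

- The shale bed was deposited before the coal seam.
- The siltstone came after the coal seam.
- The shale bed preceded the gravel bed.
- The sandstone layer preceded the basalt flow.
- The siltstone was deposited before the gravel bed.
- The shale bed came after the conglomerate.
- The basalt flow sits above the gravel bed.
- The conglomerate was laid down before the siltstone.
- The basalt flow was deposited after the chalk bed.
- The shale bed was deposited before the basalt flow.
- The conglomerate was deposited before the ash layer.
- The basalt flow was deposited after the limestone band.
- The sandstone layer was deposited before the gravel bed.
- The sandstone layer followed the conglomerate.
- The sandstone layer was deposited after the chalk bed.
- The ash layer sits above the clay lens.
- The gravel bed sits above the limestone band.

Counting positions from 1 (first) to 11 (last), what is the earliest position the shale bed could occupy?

2

The conglomerate must come before the shale bed — 1 forced predecessor.
Nothing else is forced ahead of the shale bed, so its earliest slot is position 1 + 1 = 2.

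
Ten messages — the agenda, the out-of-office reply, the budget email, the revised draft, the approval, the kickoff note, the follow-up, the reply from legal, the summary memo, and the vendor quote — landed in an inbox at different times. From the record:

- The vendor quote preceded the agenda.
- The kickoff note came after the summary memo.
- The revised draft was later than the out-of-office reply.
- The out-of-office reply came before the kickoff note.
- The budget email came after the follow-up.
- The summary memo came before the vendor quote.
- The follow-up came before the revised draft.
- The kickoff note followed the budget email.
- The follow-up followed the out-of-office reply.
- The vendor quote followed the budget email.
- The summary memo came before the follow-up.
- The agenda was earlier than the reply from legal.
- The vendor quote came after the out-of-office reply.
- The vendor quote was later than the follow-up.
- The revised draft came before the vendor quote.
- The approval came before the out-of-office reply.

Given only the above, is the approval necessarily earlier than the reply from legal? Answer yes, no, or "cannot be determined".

yes

Chain the constraints: the approval → the out-of-office reply → the vendor quote → the agenda → the reply from legal. Each link is directly stated, so the approval comes before the reply from legal.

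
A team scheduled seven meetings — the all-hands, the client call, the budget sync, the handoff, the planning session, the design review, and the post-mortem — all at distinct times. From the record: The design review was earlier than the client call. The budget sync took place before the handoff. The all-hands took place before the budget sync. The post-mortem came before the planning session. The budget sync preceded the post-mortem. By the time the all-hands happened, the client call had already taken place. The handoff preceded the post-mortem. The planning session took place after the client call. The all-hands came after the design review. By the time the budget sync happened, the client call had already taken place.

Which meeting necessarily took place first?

The design review has a chain of constraints placing it before every other meeting, so the design review must be first.

the design review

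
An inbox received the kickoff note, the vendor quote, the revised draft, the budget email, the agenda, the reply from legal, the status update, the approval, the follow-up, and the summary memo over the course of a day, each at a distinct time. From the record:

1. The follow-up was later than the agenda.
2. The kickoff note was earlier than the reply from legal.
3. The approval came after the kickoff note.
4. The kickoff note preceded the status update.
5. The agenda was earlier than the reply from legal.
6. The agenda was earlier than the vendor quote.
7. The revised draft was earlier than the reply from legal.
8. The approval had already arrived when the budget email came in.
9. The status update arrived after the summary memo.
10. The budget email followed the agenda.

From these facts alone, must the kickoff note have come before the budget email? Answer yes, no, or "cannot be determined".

Chain the constraints: the kickoff note → the approval → the budget email. Each link is directly stated, so the kickoff note comes before the budget email.

yes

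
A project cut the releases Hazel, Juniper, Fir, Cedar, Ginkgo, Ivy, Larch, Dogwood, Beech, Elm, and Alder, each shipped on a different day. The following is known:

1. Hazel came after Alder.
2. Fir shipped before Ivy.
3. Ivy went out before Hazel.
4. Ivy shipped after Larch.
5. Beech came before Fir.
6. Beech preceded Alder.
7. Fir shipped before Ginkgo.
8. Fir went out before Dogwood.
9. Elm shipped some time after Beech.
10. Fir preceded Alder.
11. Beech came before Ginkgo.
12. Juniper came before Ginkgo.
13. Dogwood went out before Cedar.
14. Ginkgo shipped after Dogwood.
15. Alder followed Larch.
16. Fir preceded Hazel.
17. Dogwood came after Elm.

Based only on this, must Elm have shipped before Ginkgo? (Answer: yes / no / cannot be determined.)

Chain the constraints: Elm → Dogwood → Ginkgo. Each link is directly stated, so Elm comes before Ginkgo.

yes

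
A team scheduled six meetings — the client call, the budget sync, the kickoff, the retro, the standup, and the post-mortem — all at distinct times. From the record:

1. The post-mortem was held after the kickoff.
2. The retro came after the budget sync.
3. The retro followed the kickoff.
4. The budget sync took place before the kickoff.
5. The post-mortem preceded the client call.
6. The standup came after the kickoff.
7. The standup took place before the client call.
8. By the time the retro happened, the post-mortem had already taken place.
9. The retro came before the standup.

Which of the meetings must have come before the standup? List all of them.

the budget sync, the kickoff, the post-mortem, the retro

Directly stated before the standup: the kickoff and the retro.
The budget sync reaches the standup via the budget sync → the retro → the standup.
The post-mortem reaches the standup via the post-mortem → the retro → the standup.
No chain forces the client call ahead of the standup.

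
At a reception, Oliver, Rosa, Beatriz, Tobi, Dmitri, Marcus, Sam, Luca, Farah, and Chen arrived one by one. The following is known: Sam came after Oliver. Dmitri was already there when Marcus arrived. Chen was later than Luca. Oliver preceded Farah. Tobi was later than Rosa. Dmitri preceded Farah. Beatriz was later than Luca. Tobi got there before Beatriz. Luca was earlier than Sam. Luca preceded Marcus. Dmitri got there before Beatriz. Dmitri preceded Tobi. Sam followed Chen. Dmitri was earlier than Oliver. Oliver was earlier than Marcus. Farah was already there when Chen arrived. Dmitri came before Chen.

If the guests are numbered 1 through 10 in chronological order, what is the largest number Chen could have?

9

Chen must come before Sam — 1 guest forced after them.
Everything else can be placed before Chen in some valid order, so Chen can sit as late as position 10 − 1 = 9.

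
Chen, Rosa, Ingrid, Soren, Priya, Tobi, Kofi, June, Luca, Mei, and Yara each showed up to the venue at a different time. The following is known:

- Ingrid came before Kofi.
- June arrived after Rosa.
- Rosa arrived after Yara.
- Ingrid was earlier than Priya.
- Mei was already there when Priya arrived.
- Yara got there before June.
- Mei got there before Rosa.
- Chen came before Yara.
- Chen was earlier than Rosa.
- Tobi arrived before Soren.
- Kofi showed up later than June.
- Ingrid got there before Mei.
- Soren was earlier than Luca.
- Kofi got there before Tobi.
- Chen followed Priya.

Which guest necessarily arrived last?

Luca

Every other guest has a chain of constraints placing them before Luca, so Luca is last.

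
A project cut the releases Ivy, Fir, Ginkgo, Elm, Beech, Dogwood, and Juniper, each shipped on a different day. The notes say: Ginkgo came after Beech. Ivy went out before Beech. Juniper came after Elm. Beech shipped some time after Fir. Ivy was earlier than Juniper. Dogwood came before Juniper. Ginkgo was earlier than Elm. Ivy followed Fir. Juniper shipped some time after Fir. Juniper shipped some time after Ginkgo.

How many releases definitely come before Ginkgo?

3

Directly stated before Ginkgo: Beech.
Fir reaches Ginkgo via Fir → Beech → Ginkgo.
Ivy reaches Ginkgo via Ivy → Beech → Ginkgo.
No chain forces Dogwood (or any of the others) ahead of Ginkgo.
That's Beech, Fir, and Ivy — 3 in all.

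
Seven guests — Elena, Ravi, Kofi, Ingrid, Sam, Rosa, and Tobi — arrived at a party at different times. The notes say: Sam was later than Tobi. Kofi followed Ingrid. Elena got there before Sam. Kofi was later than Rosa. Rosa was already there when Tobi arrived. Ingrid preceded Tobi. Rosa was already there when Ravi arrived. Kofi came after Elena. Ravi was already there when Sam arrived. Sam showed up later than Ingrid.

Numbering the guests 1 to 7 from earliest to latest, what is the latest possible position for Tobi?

6

Tobi must come before Sam — 1 guest forced after them.
Everything else can be placed before Tobi in some valid order, so Tobi can sit as late as position 7 − 1 = 6.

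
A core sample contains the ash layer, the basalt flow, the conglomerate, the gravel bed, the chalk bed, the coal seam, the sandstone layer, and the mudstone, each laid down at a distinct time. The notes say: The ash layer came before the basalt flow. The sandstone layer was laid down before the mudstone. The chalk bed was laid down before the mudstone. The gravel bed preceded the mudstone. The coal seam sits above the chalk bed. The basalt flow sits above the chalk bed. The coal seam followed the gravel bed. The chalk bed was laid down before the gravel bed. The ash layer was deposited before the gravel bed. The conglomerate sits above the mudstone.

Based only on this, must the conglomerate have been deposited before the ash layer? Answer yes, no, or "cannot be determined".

no

Tracing the constraints gives the ash layer → the gravel bed → the mudstone → the conglomerate, so the ash layer must come before the conglomerate.
That means the conglomerate cannot be before the ash layer.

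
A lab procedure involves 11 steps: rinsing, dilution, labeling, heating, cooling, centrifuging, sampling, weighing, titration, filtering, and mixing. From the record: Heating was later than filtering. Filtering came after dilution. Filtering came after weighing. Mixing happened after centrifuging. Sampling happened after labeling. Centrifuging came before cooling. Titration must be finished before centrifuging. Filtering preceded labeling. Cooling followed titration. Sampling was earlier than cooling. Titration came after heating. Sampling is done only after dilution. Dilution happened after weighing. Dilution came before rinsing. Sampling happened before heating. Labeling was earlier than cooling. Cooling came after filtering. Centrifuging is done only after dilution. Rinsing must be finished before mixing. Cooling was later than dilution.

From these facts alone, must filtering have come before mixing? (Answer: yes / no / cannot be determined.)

Chain the constraints: filtering → heating → titration → centrifuging → mixing. Each link is directly stated, so filtering comes before mixing.

yes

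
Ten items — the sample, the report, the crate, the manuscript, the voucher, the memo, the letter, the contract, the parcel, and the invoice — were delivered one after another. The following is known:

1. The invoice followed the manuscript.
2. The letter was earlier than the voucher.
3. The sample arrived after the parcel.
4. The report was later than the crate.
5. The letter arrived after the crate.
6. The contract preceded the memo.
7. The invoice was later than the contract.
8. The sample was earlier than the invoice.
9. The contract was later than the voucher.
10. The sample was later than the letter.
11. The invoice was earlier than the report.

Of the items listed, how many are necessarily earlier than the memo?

4

Directly stated before the memo: the contract.
The crate reaches the memo via the crate → the letter → the voucher → the contract → the memo.
The letter reaches the memo via the letter → the voucher → the contract → the memo.
The voucher reaches the memo via the voucher → the contract → the memo.
No chain forces the invoice (or any of the others) ahead of the memo.
That's the contract, the crate, the letter, and the voucher — 4 in all.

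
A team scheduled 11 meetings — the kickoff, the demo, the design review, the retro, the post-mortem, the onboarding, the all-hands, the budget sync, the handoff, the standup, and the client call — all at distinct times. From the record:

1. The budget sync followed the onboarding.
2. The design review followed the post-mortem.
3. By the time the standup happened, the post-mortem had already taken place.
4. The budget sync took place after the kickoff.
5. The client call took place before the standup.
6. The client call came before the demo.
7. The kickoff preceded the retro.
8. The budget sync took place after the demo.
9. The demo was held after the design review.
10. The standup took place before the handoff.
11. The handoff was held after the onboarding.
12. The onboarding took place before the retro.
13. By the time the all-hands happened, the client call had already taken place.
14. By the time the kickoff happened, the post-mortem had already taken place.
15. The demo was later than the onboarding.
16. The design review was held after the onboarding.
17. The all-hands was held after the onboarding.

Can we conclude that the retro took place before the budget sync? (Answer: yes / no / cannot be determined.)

cannot be determined

No chain of stated constraints runs from the retro to the budget sync, and none runs from the budget sync to the retro either.
So the relative order of the retro and the budget sync is not fixed by the given facts.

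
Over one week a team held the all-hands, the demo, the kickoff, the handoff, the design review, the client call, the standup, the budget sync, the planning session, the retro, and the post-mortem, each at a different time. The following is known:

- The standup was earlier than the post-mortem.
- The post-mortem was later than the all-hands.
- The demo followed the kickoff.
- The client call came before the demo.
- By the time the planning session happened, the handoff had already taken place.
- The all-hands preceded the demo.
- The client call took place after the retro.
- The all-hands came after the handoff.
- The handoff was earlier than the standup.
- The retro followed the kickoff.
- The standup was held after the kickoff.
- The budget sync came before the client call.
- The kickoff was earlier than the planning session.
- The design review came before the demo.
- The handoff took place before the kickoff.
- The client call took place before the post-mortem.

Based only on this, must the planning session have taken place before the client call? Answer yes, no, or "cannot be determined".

cannot be determined

No chain of stated constraints runs from the planning session to the client call, and none runs from the client call to the planning session either.
So the relative order of the planning session and the client call is not fixed by the given facts.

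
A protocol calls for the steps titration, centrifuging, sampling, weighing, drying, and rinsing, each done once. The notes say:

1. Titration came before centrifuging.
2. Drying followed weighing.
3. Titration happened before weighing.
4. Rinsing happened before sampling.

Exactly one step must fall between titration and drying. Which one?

weighing

Tracing the constraints gives titration → weighing → drying, so weighing sits after titration and before drying.
No other step is forced both after titration and before drying.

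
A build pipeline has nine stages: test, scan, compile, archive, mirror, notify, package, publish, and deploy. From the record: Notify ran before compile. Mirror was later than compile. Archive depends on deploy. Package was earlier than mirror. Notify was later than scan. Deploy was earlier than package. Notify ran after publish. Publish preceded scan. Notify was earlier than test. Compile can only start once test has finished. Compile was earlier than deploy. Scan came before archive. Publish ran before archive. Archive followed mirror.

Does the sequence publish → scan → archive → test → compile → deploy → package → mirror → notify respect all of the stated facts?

no

The constraints require deploy before archive, but in the proposed sequence archive appears ahead of deploy. That one violation is enough.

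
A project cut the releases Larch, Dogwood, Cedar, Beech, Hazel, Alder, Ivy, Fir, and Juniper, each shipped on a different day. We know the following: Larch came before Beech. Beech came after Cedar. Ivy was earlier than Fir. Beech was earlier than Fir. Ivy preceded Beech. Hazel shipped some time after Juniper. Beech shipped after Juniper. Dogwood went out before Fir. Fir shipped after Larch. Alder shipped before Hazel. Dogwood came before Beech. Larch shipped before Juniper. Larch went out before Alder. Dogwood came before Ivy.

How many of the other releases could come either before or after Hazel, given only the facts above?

5

Forced before Hazel: Alder, Juniper, and Larch.
That leaves Beech, Cedar, Dogwood, Fir, and Ivy with no forced order relative to Hazel — 5.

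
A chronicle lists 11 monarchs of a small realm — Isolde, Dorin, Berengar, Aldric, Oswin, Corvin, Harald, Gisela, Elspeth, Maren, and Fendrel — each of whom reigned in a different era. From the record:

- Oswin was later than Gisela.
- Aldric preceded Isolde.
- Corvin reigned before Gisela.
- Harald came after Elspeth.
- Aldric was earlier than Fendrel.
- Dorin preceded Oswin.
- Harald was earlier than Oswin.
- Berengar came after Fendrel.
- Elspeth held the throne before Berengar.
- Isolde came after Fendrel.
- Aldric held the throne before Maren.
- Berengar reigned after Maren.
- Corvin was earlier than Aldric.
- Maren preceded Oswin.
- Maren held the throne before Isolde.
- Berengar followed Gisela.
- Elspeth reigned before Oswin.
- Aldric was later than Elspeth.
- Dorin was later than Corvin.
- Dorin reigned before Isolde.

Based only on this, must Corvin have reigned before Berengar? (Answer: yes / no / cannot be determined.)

Chain the constraints: Corvin → Gisela → Berengar. Each link is directly stated, so Corvin comes before Berengar.

yes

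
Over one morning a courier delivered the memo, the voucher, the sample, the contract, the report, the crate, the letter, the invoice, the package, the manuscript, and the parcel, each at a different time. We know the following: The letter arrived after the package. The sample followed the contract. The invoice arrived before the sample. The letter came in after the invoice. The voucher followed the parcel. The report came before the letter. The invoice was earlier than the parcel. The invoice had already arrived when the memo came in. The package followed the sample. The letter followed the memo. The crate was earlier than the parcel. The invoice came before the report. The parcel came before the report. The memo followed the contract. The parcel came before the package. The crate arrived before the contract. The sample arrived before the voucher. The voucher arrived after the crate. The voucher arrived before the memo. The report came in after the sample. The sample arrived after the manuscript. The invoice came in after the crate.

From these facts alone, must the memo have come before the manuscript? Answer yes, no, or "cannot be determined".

no

Tracing the constraints gives the manuscript → the sample → the voucher → the memo, so the manuscript must come before the memo.
That means the memo cannot be before the manuscript.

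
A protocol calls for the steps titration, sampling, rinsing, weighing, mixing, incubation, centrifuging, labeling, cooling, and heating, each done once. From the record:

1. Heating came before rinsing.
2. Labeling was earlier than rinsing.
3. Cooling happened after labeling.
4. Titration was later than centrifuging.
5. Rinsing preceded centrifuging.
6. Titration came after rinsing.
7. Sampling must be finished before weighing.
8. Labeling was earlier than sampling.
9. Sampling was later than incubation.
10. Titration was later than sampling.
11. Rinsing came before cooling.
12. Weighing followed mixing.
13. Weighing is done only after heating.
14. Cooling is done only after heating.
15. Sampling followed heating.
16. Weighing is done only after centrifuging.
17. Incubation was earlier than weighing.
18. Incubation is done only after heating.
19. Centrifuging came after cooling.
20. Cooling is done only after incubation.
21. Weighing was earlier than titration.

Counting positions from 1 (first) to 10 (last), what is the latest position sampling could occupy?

Sampling must come before titration and weighing — 2 steps forced after it.
Everything else can be placed before sampling in some valid order, so sampling can sit as late as position 10 − 2 = 8.

8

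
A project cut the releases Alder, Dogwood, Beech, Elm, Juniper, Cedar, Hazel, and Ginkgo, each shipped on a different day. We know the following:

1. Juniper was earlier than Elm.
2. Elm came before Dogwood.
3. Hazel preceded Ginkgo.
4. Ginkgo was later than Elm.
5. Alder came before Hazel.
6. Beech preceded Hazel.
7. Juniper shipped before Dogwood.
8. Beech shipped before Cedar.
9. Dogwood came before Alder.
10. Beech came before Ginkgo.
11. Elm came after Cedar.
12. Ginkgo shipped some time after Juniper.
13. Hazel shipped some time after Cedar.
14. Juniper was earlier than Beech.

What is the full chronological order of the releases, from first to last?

Juniper, Beech, Cedar, Elm, Dogwood, Alder, Hazel, Ginkgo

The constraints fix every adjacent pair, so only one ordering works:
Juniper → Beech → Cedar → Elm → Dogwood → Alder → Hazel → Ginkgo.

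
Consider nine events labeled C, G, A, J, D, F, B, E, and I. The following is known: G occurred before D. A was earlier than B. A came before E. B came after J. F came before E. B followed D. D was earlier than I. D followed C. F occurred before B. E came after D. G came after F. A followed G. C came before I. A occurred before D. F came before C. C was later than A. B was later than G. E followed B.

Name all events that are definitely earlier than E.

Directly stated before E: A, B, D, and F.
C reaches E via C → D → E.
G reaches E via G → B → E.
J reaches E via J → B → E.

A, B, C, D, F, G, J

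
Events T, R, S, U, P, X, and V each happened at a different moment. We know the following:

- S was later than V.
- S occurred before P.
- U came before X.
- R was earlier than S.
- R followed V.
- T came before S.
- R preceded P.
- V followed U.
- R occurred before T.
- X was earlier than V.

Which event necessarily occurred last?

Every other event has a chain of constraints placing it before P, so P is last.

P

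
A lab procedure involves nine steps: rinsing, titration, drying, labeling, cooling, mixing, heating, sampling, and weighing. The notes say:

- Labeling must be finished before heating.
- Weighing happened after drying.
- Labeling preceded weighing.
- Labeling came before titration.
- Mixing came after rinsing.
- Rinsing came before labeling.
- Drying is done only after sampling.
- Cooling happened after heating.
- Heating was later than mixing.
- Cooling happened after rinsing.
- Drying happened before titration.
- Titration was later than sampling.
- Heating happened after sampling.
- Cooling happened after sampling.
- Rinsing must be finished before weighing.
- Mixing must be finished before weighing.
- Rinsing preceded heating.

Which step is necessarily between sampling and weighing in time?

Tracing the constraints gives sampling → drying → weighing, so drying sits after sampling and before weighing.
No other step is forced both after sampling and before weighing.

drying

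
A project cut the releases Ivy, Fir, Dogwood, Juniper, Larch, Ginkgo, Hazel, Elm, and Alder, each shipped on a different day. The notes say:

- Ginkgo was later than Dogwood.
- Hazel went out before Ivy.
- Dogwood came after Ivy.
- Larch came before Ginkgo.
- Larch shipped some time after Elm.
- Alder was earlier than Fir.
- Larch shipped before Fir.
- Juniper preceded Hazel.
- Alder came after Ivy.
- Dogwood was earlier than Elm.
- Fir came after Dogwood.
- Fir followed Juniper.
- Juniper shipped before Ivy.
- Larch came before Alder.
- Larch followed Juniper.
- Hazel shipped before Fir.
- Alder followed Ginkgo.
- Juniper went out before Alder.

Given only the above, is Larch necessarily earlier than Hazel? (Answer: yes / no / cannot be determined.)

Tracing the constraints gives Hazel → Ivy → Dogwood → Elm → Larch, so Hazel must come before Larch.
That means Larch cannot be before Hazel.

no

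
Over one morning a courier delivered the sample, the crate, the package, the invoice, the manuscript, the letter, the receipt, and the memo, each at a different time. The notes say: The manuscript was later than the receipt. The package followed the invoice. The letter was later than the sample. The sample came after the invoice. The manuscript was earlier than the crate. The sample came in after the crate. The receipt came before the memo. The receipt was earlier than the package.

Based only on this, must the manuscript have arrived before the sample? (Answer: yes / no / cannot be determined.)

Chain the constraints: the manuscript → the crate → the sample. Each link is directly stated, so the manuscript comes before the sample.

yes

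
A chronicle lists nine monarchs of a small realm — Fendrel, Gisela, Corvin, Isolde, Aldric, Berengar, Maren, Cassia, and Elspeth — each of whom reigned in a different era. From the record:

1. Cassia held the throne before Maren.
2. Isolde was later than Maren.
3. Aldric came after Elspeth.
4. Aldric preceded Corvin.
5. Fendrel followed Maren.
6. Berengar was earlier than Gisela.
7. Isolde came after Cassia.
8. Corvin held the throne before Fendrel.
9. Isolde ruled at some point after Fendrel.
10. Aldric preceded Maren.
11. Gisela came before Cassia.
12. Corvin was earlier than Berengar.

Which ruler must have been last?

Every other ruler has a chain of constraints placing them before Isolde, so Isolde is last.

Isolde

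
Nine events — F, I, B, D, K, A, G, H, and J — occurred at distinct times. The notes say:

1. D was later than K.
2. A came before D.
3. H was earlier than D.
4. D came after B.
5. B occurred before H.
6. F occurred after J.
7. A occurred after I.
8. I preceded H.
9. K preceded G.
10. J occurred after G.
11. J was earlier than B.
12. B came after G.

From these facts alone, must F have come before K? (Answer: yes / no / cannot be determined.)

Tracing the constraints gives K → G → J → F, so K must come before F.
That means F cannot be before K.

no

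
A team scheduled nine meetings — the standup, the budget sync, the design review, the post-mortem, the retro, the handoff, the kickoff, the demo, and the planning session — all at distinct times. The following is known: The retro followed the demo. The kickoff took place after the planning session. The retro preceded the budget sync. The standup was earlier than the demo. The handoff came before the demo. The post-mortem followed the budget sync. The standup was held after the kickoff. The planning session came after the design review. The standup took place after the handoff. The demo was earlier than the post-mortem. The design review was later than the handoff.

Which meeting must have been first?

The handoff has a chain of constraints placing it before every other meeting, so the handoff must be first.

the handoff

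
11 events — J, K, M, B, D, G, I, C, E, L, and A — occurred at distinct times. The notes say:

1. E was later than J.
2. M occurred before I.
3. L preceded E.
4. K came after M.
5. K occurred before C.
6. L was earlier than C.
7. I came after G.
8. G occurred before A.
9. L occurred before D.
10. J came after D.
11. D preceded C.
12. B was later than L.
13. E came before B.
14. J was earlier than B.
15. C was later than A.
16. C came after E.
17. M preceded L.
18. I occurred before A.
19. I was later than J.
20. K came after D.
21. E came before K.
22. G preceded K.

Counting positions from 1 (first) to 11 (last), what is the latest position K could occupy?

10

K must come before C — 1 event forced after it.
Everything else can be placed before K in some valid order, so K can sit as late as position 11 − 1 = 10.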